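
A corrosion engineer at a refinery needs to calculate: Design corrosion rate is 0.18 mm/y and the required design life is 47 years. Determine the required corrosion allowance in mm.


Corrosion allowance = CR × design life
CA = 0.18 * 47 = 8.46 mm

8.46 mm


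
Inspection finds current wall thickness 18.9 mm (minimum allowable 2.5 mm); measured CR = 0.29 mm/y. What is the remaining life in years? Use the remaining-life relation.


Apply the remaining-life relation: RL = (t_current − t_min) / CR
RL = (18.9 − 2.5) / 0.29 = 16.4 / 0.29 = 56.6 years

56.6 years


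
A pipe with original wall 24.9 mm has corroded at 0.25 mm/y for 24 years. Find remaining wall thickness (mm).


Remaining wall = original − CR × time
t = 24.9 − 0.25*24 = 24.9 − 6.0 = 18.9 mm

18.9 mm


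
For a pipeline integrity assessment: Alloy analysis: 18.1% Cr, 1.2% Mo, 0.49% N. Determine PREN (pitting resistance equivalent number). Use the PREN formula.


Apply the PREN formula: PREN = Cr + 3.3*Mo + 16*N
PREN = 18.1 + 3.3*1.2 + 16*0.49
PREN = 18.1 + 3.96 + 7.84 = 29.9

29.9


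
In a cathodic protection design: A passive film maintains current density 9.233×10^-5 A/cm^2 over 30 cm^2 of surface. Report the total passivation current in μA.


I = i_pass * A, then convert A → μA (×10^6)
I = 9.233×10^-5 * 30 * 10^6 = 2769.9 μA

2769.9 μA


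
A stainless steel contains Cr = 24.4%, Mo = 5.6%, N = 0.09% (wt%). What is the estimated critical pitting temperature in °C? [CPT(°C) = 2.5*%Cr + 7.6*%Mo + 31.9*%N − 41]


Apply the ASTM G48 empirical CPT estimate: CPT(°C) = 2.5*%Cr + 7.6*%Mo + 31.9*%N − 41
2.5*24.4 = 61; 7.6*5.6 = 42.56; 31.9*0.09 = 2.871
CPT = 61 + 42.56 + 2.871 − 41 = 65.431 °C
Rounded to 0.1 °C: CPT ≈ 65.4 °C

65.4 °C


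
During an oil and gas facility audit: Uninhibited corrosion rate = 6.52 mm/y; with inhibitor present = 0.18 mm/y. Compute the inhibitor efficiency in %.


Apply the inhibitor-efficiency definition: IE = (CR_blank − CR_inh)/CR_blank × 100
IE = (6.52 − 0.18) / 6.52 × 100
IE = 6.34 / 6.52 × 100 = 97.2 %

97.2 %


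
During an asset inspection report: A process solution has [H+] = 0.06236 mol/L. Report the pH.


pH = −log10[H+]
pH = −log10(0.06236) = 1.21

1.21


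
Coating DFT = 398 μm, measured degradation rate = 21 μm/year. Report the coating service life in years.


Service life = thickness / degradation rate
Life = 398 / 21 = 19.0 years

19.0 years


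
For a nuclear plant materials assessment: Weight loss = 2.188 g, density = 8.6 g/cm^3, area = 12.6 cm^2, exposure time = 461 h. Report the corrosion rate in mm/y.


Apply the mm/y weight-loss relation: CR = 87600 * W / (D * A * T)
Numerator: 87600 * 2.188 = 191668.8
Denominator: 8.6 * 12.6 * 461 = 49953.96
CR = 191668.8 / 49953.96 = 3.83691 mm/y

3.83691 mm/y


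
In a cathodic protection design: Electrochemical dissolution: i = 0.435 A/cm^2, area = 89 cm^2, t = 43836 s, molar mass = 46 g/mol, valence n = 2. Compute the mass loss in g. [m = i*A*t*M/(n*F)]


Apply Faraday's law: m = i*A*t*M / (n*F)
Total charge passed Q = i*A*t = 0.435*89*43836 = 1697110.74 C
m = Q*M/(n*F) = 1697110.74*46/(2*96485) = 404.5556 g

404.5556 g


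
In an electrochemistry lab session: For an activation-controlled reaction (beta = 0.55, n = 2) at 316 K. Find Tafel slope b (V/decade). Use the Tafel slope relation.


Apply the Tafel slope relation: b = 2.303*R*T/(beta*n*F)
Numerator: 2.303 * 8.314 * 316 = 6050.5
Denominator: 0.55 * 2 * 96485 = 106133.5
b = 6050.5 / 106133.5 = 0.057 V/decade

0.057 V/decade


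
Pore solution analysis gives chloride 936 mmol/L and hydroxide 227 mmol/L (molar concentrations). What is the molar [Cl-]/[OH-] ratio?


Threshold parameter = [Cl-] / [OH-] (molar basis; both in mmol/L, so units cancel)
Ratio = 936 / 227 = 4.12

4.12


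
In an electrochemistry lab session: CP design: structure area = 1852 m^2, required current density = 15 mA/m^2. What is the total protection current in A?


I = area * current density, then convert mA → A (÷1000)
I = 1852 * 15 / 1000 = 27.78 A

27.78 A


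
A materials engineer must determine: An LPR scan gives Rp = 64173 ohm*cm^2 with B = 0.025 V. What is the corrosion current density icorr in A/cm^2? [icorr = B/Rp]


Apply the Stern-Geary relation: icorr = B / Rp
icorr = 0.025 / 64173 = 3.896×10^-7 A/cm^2

3.896×10^-7 A/cm^2


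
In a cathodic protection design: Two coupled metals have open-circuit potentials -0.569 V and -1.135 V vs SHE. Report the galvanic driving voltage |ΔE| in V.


Driving voltage is the absolute potential difference.
|ΔE| = |-0.569 − (-1.135)| = 0.566 V

0.566 V


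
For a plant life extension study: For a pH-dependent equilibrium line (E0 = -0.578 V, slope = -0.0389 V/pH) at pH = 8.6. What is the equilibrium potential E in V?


Apply the Pourbaix line equation: E = E0 + slope*pH
E = -0.578 + (-0.0389)*8.6 = -0.578 + (-0.33454) = -0.91254 V
Rounded to 3 decimal places: E = -0.913 V

-0.913 V


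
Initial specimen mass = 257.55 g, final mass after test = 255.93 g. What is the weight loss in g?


Weight loss = initial − final
WL = 257.55 − 255.93 = 1.62 g

1.62 g


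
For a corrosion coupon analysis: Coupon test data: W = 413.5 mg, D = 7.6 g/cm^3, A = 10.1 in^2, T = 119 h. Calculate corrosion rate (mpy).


Apply the mpy weight-loss relation: CR = 534 * W / (D * A * T)
Numerator: 534 * 413.5 = 220809.0
Denominator: 7.6 * 10.1 * 119 = 9134.44
CR = 220809.0 / 9134.44 = 24.173 mpy

24.173 mpy


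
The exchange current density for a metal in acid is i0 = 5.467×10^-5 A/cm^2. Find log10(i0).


i0 = 5.467×10^-5 A/cm^2
log10(i0) = -4.262

-4.262


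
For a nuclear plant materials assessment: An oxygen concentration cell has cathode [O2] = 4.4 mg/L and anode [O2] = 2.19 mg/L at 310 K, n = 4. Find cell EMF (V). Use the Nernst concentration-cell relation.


Apply the Nernst concentration-cell relation: E = (RT/nF)*ln(C_cathode/C_anode)
RT/nF = 8.314*310/(4*96485) = 0.00667808 V
ln(4.4/2.19) = 0.6977
E = 0.00667808 * 0.6977 = 0.00466 V

0.00466 V


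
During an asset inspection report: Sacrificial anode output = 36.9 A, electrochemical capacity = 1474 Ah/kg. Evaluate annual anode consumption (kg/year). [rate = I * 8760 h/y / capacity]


Annual consumption = current * hours per year / capacity
Rate = 36.9 * 8760 / 1474 = 219.3 kg/year

219.3 kg/year


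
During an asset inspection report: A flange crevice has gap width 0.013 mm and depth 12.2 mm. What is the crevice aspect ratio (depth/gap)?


Aspect ratio = depth / gap
Ratio = 12.2 / 0.013 = 938.5

938.5


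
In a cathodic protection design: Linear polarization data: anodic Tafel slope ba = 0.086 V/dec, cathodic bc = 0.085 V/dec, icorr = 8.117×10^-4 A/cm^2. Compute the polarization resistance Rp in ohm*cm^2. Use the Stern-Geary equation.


Apply the Stern-Geary equation: Rp = ba*bc / (2.303*icorr*(ba+bc))
ba*bc = 0.086*0.085 = 0.00731
ba+bc = 0.171; 2.303*icorr*(ba+bc) = 2.303*8.117×10^-4*0.171 = 3.1965801×10^-4
Rp = 0.00731 / 3.1965801×10^-4 = 22.87 ohm*cm^2

22.87 ohm*cm^2


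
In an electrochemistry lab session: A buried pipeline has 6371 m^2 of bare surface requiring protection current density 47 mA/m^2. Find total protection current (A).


I = area * current density, then convert mA → A (÷1000)
I = 6371 * 47 / 1000 = 299.44 A

299.44 A


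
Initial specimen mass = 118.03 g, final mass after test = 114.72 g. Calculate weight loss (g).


Weight loss = initial − final
WL = 118.03 − 114.72 = 3.31 g

3.31 g


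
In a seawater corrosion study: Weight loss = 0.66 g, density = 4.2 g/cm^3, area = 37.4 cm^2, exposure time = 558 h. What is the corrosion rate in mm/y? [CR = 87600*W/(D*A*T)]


Apply the mm/y weight-loss relation: CR = 87600 * W / (D * A * T)
Numerator: 87600 * 0.66 = 57816.0
Denominator: 4.2 * 37.4 * 558 = 87650.64
CR = 57816.0 / 87650.64 = 0.659619 mm/y

0.659619 mm/y


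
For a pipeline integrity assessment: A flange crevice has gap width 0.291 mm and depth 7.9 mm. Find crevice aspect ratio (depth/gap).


Aspect ratio = depth / gap
Ratio = 7.9 / 0.291 = 27.1

27.1


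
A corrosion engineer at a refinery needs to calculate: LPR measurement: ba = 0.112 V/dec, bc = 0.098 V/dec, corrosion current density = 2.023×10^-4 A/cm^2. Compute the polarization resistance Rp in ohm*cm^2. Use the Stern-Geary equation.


Apply the Stern-Geary equation: Rp = ba*bc / (2.303*icorr*(ba+bc))
ba*bc = 0.112*0.098 = 0.010976
ba+bc = 0.21; 2.303*icorr*(ba+bc) = 2.303*2.023×10^-4*0.21 = 9.7838349×10^-5
Rp = 0.010976 / 9.7838349×10^-5 = 112.2 ohm*cm^2

112.2 ohm*cm^2


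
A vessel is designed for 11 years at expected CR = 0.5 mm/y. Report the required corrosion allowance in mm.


Corrosion allowance = CR × design life
CA = 0.5 * 11 = 5.5 mm

5.5 mm


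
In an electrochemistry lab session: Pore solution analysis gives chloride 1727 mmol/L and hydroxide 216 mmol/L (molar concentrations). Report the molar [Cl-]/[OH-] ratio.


Threshold parameter = [Cl-] / [OH-] (molar basis; both in mmol/L, so units cancel)
Ratio = 1727 / 216 = 8.0

8.0


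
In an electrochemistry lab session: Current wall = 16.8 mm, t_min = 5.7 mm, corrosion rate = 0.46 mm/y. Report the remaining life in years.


Apply the remaining-life relation: RL = (t_current − t_min) / CR
RL = (16.8 − 5.7) / 0.46 = 11.1 / 0.46 = 24.1 years

24.1 years


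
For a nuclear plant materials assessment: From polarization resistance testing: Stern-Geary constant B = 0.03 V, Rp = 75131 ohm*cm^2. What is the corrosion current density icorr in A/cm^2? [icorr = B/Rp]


Apply the Stern-Geary relation: icorr = B / Rp
icorr = 0.03 / 75131 = 3.993×10^-7 A/cm^2

3.993×10^-7 A/cm^2


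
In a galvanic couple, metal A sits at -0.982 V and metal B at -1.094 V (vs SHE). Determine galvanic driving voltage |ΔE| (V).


Driving voltage is the absolute potential difference.
|ΔE| = |-0.982 − (-1.094)| = 0.112 V

0.112 V


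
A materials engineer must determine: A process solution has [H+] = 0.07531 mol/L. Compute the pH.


pH = −log10[H+]
pH = −log10(0.07531) = 1.12

1.12


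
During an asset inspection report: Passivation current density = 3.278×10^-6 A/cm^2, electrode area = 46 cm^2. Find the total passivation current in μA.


I = i_pass * A, then convert A → μA (×10^6)
I = 3.278×10^-6 * 46 * 10^6 = 150.79 μA

150.79 μA


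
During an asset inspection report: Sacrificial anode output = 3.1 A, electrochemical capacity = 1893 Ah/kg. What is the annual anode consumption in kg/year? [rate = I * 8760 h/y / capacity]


Annual consumption = current * hours per year / capacity
Rate = 3.1 * 8760 / 1893 = 14.3 kg/year

14.3 kg/year


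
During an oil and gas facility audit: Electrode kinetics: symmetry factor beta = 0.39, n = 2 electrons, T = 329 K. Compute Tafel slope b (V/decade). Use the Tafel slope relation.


Apply the Tafel slope relation: b = 2.303*R*T/(beta*n*F)
Numerator: 2.303 * 8.314 * 329 = 6299.41
Denominator: 0.39 * 2 * 96485 = 75258.3
b = 6299.41 / 75258.3 = 0.084 V/decade

0.084 V/decade


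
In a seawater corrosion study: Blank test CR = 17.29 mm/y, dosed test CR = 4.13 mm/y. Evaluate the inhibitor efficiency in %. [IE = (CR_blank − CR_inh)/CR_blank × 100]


Apply the inhibitor-efficiency definition: IE = (CR_blank − CR_inh)/CR_blank × 100
IE = (17.29 − 4.13) / 17.29 × 100
IE = 13.16 / 17.29 × 100 = 76.1 %

76.1 %


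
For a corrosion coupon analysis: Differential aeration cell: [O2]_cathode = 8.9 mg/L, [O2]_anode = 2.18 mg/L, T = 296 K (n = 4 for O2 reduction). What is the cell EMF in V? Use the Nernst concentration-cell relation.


Apply the Nernst concentration-cell relation: E = (RT/nF)*ln(C_cathode/C_anode)
RT/nF = 8.314*296/(4*96485) = 0.00637649 V
ln(8.9/2.18) = 1.40673
E = 0.00637649 * 1.40673 = 0.00897 V

0.00897 V


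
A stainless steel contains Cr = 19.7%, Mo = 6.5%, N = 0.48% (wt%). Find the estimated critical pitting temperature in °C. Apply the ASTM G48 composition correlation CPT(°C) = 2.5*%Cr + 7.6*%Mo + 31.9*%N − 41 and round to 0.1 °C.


Apply the ASTM G48 empirical CPT estimate: CPT(°C) = 2.5*%Cr + 7.6*%Mo + 31.9*%N − 41
2.5*19.7 = 49.25; 7.6*6.5 = 49.4; 31.9*0.48 = 15.312
CPT = 49.25 + 49.4 + 15.312 − 41 = 72.962 °C
Rounded to 0.1 °C: CPT ≈ 73.0 °C

73.0 °C


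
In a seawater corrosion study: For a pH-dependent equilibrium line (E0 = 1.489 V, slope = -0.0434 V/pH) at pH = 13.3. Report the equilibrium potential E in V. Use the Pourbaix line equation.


Apply the Pourbaix line equation: E = E0 + slope*pH
E = 1.489 + (-0.0434)*13.3 = 1.489 + (-0.57722) = 0.91178 V
Rounded to 4 decimal places: E = 0.9118 V

0.9118 V


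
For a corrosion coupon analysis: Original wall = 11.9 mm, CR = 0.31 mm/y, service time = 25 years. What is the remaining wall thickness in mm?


Remaining wall = original − CR × time
t = 11.9 − 0.31*25 = 11.9 − 7.75 = 4.15 mm

4.15 mm


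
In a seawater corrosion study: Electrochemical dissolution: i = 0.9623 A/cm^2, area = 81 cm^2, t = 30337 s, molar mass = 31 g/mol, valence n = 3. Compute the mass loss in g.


Apply Faraday's law: m = i*A*t*M / (n*F)
Total charge passed Q = i*A*t = 0.9623*81*30337 = 2364656.9031 C
m = Q*M/(n*F) = 2364656.9031*31/(3*96485) = 253.25 g

253.25 g


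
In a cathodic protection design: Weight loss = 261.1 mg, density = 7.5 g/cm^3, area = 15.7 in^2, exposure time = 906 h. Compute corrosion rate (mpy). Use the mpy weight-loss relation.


Apply the mpy weight-loss relation: CR = 534 * W / (D * A * T)
Numerator: 534 * 261.1 = 139427.4
Denominator: 7.5 * 15.7 * 906 = 106681.5
CR = 139427.4 / 106681.5 = 1.307 mpy

1.307 mpy


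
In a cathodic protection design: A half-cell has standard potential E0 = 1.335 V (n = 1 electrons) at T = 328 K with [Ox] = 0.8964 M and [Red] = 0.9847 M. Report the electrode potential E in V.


Apply the Nernst equation: E = E0 + (RT/nF)*ln([Ox]/[Red])
Step 1: RT/nF = 8.314*328/(1*96485) = 0.02826338 V
Step 2: [Ox]/[Red] = 0.8964/0.9847 = 0.910328
Step 3: ln(0.910328) = -0.09395
Step 4: correction = 0.02826338 * -0.09395 = -0.0027 V
E = 1.335 + -0.0027 = 1.3323 V

1.3323 V


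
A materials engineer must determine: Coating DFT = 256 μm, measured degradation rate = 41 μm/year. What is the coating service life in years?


Service life = thickness / degradation rate
Life = 256 / 41 = 6.2 years

6.2 years


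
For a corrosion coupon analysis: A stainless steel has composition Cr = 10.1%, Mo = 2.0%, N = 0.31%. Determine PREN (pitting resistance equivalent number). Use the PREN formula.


Apply the PREN formula: PREN = Cr + 3.3*Mo + 16*N
PREN = 10.1 + 3.3*2.0 + 16*0.31
PREN = 10.1 + 6.6 + 4.96 = 21.66

21.66


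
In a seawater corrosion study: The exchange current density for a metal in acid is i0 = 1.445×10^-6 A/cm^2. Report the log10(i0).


i0 = 1.445×10^-6 A/cm^2
log10(i0) = -5.84

-5.84


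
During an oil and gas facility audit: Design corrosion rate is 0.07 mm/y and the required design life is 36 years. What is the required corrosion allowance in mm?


Corrosion allowance = CR × design life
CA = 0.07 * 36 = 2.52 mm

2.52 mm


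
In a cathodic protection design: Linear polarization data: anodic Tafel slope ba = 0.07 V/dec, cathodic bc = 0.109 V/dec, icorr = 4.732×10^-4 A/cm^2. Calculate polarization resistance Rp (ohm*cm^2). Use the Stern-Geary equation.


Apply the Stern-Geary equation: Rp = ba*bc / (2.303*icorr*(ba+bc))
ba*bc = 0.07*0.109 = 0.00763
ba+bc = 0.179; 2.303*icorr*(ba+bc) = 2.303*4.732×10^-4*0.179 = 1.9507055×10^-4
Rp = 0.00763 / 1.9507055×10^-4 = 39.11 ohm*cm^2

39.11 ohm*cm^2


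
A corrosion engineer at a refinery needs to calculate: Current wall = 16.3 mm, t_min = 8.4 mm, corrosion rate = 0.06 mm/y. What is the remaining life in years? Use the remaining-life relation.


Apply the remaining-life relation: RL = (t_current − t_min) / CR
RL = (16.3 − 8.4) / 0.06 = 7.9 / 0.06 = 131.7 years

131.7 years


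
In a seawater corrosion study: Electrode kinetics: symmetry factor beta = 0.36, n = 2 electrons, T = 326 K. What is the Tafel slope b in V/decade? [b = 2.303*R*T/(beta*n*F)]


Apply the Tafel slope relation: b = 2.303*R*T/(beta*n*F)
Numerator: 2.303 * 8.314 * 326 = 6241.97
Denominator: 0.36 * 2 * 96485 = 69469.2
b = 6241.97 / 69469.2 = 0.0899 V/decade

0.0899 V/decade


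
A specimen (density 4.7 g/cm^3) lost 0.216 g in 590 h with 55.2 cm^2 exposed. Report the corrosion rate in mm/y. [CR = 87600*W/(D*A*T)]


Apply the mm/y weight-loss relation: CR = 87600 * W / (D * A * T)
Numerator: 87600 * 0.216 = 18921.6
Denominator: 4.7 * 55.2 * 590 = 153069.6
CR = 18921.6 / 153069.6 = 0.123614 mm/y

0.123614 mm/y


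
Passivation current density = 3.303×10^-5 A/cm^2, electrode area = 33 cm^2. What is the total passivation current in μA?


I = i_pass * A, then convert A → μA (×10^6)
I = 3.303×10^-5 * 33 * 10^6 = 1089.99 μA

1089.99 μA


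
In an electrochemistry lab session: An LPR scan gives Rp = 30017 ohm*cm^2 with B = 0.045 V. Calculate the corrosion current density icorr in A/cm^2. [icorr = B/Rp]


Apply the Stern-Geary relation: icorr = B / Rp
icorr = 0.045 / 30017 = 1.499×10^-6 A/cm^2

1.499×10^-6 A/cm^2


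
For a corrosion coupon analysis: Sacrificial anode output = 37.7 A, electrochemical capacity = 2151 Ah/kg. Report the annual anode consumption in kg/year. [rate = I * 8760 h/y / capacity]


Annual consumption = current * hours per year / capacity
Rate = 37.7 * 8760 / 2151 = 153.5 kg/year

153.5 kg/year


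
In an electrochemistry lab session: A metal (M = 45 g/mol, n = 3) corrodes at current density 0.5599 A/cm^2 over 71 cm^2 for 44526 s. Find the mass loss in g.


Apply Faraday's law: m = i*A*t*M / (n*F)
Total charge passed Q = i*A*t = 0.5599*71*44526 = 1770037.6254 C
m = Q*M/(n*F) = 1770037.6254*45/(3*96485) = 275.1782 g

275.1782 g


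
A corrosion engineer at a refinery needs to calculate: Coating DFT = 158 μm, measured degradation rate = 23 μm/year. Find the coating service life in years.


Service life = thickness / degradation rate
Life = 158 / 23 = 6.9 years

6.9 years


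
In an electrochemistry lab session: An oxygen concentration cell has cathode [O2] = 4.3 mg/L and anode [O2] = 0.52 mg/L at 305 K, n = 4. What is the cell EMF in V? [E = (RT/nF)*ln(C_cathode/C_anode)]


Apply the Nernst concentration-cell relation: E = (RT/nF)*ln(C_cathode/C_anode)
RT/nF = 8.314*305/(4*96485) = 0.00657037 V
ln(4.3/0.52) = 2.11254
E = 0.00657037 * 2.11254 = 0.01388 V

0.01388 V


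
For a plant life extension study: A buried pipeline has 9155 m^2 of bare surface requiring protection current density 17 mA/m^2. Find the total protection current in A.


I = area * current density, then convert mA → A (÷1000)
I = 9155 * 17 / 1000 = 155.64 A

155.64 A


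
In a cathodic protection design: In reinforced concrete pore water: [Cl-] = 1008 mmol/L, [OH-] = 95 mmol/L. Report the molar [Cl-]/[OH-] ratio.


Threshold parameter = [Cl-] / [OH-] (molar basis; both in mmol/L, so units cancel)
Ratio = 1008 / 95 = 10.61

10.61


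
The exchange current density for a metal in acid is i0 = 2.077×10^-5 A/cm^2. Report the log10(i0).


i0 = 2.077×10^-5 A/cm^2
log10(i0) = -4.683

-4.683


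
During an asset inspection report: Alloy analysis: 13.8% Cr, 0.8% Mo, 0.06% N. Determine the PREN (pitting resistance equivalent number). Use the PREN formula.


Apply the PREN formula: PREN = Cr + 3.3*Mo + 16*N
PREN = 13.8 + 3.3*0.8 + 16*0.06
PREN = 13.8 + 2.64 + 0.96 = 17.4

17.4


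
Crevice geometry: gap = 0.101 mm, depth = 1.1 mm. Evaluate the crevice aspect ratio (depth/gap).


Aspect ratio = depth / gap
Ratio = 1.1 / 0.101 = 10.9

10.9


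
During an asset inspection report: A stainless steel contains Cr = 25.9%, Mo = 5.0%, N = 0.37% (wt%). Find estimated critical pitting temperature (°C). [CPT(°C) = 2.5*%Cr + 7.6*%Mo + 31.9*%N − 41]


Apply the ASTM G48 empirical CPT estimate: CPT(°C) = 2.5*%Cr + 7.6*%Mo + 31.9*%N − 41
2.5*25.9 = 64.75; 7.6*5.0 = 38; 31.9*0.37 = 11.803
CPT = 64.75 + 38 + 11.803 − 41 = 73.553 °C
Rounded to 0.1 °C: CPT ≈ 73.6 °C

73.6 °C


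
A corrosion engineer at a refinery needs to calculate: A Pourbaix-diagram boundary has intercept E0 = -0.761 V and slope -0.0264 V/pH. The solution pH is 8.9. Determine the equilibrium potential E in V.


Apply the Pourbaix line equation: E = E0 + slope*pH
E = -0.761 + (-0.0264)*8.9 = -0.761 + (-0.23496) = -0.99596 V
Rounded to 4 decimal places: E = -0.9960 V

-0.9960 V


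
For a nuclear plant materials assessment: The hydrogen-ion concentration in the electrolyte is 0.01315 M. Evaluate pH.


pH = −log10[H+]
pH = −log10(0.01315) = 1.88

1.88


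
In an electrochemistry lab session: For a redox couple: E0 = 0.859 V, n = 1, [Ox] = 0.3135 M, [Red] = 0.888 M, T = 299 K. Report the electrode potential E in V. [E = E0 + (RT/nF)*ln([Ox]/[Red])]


Apply the Nernst equation: E = E0 + (RT/nF)*ln([Ox]/[Red])
Step 1: RT/nF = 8.314*299/(1*96485) = 0.02576448 V
Step 2: [Ox]/[Red] = 0.3135/0.888 = 0.353041
Step 3: ln(0.353041) = -1.041171
Step 4: correction = 0.02576448 * -1.041171 = -0.0268 V
E = 0.859 + -0.0268 = 0.8322 V

0.8322 V


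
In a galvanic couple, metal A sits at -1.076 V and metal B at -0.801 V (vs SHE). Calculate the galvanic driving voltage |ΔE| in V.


Driving voltage is the absolute potential difference.
|ΔE| = |-1.076 − (-0.801)| = 0.275 V

0.275 V


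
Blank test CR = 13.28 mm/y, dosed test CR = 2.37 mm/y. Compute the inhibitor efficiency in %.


Apply the inhibitor-efficiency definition: IE = (CR_blank − CR_inh)/CR_blank × 100
IE = (13.28 − 2.37) / 13.28 × 100
IE = 10.91 / 13.28 × 100 = 82.2 %

82.2 %


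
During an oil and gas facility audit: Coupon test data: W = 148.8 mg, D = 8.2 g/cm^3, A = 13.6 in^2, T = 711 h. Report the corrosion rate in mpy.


Apply the mpy weight-loss relation: CR = 534 * W / (D * A * T)
Numerator: 534 * 148.8 = 79459.2
Denominator: 8.2 * 13.6 * 711 = 79290.72
CR = 79459.2 / 79290.72 = 1.0021 mpy

1.0021 mpy


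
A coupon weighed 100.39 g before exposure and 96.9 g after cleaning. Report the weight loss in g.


Weight loss = initial − final
WL = 100.39 − 96.9 = 3.49 g

3.49 g


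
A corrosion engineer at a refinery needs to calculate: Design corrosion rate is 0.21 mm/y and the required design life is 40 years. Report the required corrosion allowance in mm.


Corrosion allowance = CR × design life
CA = 0.21 * 40 = 8.4 mm

8.4 mm


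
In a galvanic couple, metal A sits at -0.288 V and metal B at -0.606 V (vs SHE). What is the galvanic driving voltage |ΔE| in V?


Driving voltage is the absolute potential difference.
|ΔE| = |-0.288 − (-0.606)| = 0.318 V

0.318 V


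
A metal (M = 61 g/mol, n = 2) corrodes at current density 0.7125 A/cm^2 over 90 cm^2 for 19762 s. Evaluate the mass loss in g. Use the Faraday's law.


Apply Faraday's law: m = i*A*t*M / (n*F)
Total charge passed Q = i*A*t = 0.7125*90*19762 = 1267238.25 C
m = Q*M/(n*F) = 1267238.25*61/(2*96485) = 400.588 g

400.588 g


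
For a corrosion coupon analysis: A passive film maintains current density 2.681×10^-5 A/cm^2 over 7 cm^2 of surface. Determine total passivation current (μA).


I = i_pass * A, then convert A → μA (×10^6)
I = 2.681×10^-5 * 7 * 10^6 = 187.67 μA

187.67 μA


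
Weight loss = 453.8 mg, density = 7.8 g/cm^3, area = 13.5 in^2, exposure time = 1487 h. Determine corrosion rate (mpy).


Apply the mpy weight-loss relation: CR = 534 * W / (D * A * T)
Numerator: 534 * 453.8 = 242329.2
Denominator: 7.8 * 13.5 * 1487 = 156581.1
CR = 242329.2 / 156581.1 = 1.5476 mpy

1.5476 mpy


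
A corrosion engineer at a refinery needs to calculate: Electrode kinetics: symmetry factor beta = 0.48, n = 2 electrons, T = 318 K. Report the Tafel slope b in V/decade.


Apply the Tafel slope relation: b = 2.303*R*T/(beta*n*F)
Numerator: 2.303 * 8.314 * 318 = 6088.79
Denominator: 0.48 * 2 * 96485 = 92625.6
b = 6088.79 / 92625.6 = 0.0657 V/decade

0.0657 V/decade


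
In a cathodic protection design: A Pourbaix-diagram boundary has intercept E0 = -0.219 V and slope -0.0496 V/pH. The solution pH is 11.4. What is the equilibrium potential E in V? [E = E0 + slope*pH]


Apply the Pourbaix line equation: E = E0 + slope*pH
E = -0.219 + (-0.0496)*11.4 = -0.219 + (-0.56544) = -0.78444 V
Rounded to 3 decimal places: E = -0.784 V

-0.784 V


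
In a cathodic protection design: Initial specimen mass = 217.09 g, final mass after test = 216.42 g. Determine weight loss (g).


Weight loss = initial − final
WL = 217.09 − 216.42 = 0.67 g

0.67 g


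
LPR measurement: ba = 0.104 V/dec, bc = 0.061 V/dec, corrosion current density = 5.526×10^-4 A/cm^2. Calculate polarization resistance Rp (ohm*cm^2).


Apply the Stern-Geary equation: Rp = ba*bc / (2.303*icorr*(ba+bc))
ba*bc = 0.104*0.061 = 0.006344
ba+bc = 0.165; 2.303*icorr*(ba+bc) = 2.303*5.526×10^-4*0.165 = 2.0998524×10^-4
Rp = 0.006344 / 2.0998524×10^-4 = 30.2 ohm*cm^2

30.2 ohm*cm^2


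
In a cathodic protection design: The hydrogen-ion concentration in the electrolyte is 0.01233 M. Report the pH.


pH = −log10[H+]
pH = −log10(0.01233) = 1.91

1.91


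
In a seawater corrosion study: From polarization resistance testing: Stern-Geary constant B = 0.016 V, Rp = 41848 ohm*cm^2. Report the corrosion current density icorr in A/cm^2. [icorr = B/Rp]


Apply the Stern-Geary relation: icorr = B / Rp
icorr = 0.016 / 41848 = 3.823×10^-7 A/cm^2

3.823×10^-7 A/cm^2


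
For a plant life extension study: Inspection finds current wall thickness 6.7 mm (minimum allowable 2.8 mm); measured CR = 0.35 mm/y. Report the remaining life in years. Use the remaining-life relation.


Apply the remaining-life relation: RL = (t_current − t_min) / CR
RL = (6.7 − 2.8) / 0.35 = 3.9 / 0.35 = 11.1 years

11.1 years


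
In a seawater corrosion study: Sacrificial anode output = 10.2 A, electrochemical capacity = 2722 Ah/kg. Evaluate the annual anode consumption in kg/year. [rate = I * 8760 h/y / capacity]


Annual consumption = current * hours per year / capacity
Rate = 10.2 * 8760 / 2722 = 32.8 kg/year

32.8 kg/year


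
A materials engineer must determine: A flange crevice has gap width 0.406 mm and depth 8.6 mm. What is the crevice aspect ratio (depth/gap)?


Aspect ratio = depth / gap
Ratio = 8.6 / 0.406 = 21.2

21.2


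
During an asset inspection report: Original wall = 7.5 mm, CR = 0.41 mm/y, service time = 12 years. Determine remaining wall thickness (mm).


Remaining wall = original − CR × time
t = 7.5 − 0.41*12 = 7.5 − 4.92 = 2.58 mm

2.58 mm


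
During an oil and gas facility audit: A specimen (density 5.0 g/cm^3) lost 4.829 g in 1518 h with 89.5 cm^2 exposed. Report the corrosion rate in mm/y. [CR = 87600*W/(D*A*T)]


Apply the mm/y weight-loss relation: CR = 87600 * W / (D * A * T)
Numerator: 87600 * 4.829 = 423020.4
Denominator: 5.0 * 89.5 * 1518 = 679305.0
CR = 423020.4 / 679305.0 = 0.62273 mm/y

0.62273 mm/y


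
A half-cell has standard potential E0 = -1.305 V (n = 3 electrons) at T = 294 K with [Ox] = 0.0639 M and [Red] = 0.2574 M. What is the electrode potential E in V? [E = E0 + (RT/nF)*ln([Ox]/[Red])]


Apply the Nernst equation: E = E0 + (RT/nF)*ln([Ox]/[Red])
Step 1: RT/nF = 8.314*294/(3*96485) = 0.00844455 V
Step 2: [Ox]/[Red] = 0.0639/0.2574 = 0.248252
Step 3: ln(0.248252) = -1.393311
Step 4: correction = 0.00844455 * -1.393311 = -0.0118 V
E = -1.305 + -0.0118 = -1.3168 V

-1.3168 V


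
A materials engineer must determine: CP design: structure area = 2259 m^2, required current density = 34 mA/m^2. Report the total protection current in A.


I = area * current density, then convert mA → A (÷1000)
I = 2259 * 34 / 1000 = 76.81 A

76.81 A


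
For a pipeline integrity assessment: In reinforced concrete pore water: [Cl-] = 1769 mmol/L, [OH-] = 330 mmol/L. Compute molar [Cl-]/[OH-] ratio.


Threshold parameter = [Cl-] / [OH-] (molar basis; both in mmol/L, so units cancel)
Ratio = 1769 / 330 = 5.36

5.36


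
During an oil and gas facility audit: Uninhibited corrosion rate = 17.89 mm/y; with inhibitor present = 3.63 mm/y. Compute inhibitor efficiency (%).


Apply the inhibitor-efficiency definition: IE = (CR_blank − CR_inh)/CR_blank × 100
IE = (17.89 − 3.63) / 17.89 × 100
IE = 14.26 / 17.89 × 100 = 79.7 %

79.7 %


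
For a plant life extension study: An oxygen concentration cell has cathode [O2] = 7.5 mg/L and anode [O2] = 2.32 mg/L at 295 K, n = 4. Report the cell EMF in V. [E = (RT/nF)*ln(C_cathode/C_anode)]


Apply the Nernst concentration-cell relation: E = (RT/nF)*ln(C_cathode/C_anode)
RT/nF = 8.314*295/(4*96485) = 0.00635495 V
ln(7.5/2.32) = 1.17334
E = 0.00635495 * 1.17334 = 0.00746 V

0.00746 V


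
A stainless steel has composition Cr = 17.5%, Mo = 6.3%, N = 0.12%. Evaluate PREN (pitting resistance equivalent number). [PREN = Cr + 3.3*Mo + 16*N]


Apply the PREN formula: PREN = Cr + 3.3*Mo + 16*N
PREN = 17.5 + 3.3*6.3 + 16*0.12
PREN = 17.5 + 20.79 + 1.92 = 40.21

40.21


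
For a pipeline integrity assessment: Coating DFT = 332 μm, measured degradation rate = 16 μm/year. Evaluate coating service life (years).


Service life = thickness / degradation rate
Life = 332 / 16 = 20.8 years

20.8 years


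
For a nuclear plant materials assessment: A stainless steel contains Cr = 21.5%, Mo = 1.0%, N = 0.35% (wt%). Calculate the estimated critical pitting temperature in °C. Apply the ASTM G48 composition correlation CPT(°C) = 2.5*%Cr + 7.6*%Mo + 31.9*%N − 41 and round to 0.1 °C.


Apply the ASTM G48 empirical CPT estimate: CPT(°C) = 2.5*%Cr + 7.6*%Mo + 31.9*%N − 41
2.5*21.5 = 53.75; 7.6*1.0 = 7.6; 31.9*0.35 = 11.165
CPT = 53.75 + 7.6 + 11.165 − 41 = 31.515 °C
Rounded to 0.1 °C: CPT ≈ 31.5 °C

31.5 °C


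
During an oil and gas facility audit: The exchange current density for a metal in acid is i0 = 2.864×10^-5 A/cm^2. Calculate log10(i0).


i0 = 2.864×10^-5 A/cm^2
log10(i0) = -4.543

-4.543


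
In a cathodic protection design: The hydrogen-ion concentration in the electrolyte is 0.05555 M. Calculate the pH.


pH = −log10[H+]
pH = −log10(0.05555) = 1.26

1.26


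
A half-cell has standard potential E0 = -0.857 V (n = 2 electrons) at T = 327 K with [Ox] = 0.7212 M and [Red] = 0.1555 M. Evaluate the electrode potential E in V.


Apply the Nernst equation: E = E0 + (RT/nF)*ln([Ox]/[Red])
Step 1: RT/nF = 8.314*327/(2*96485) = 0.0140886 V
Step 2: [Ox]/[Red] = 0.7212/0.1555 = 4.637942
Step 3: ln(4.637942) = 1.534271
Step 4: correction = 0.0140886 * 1.534271 = 0.0216 V
E = -0.857 + 0.0216 = -0.8354 V

-0.8354 V


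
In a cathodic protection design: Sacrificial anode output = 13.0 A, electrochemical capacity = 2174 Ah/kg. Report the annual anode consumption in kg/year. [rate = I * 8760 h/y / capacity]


Annual consumption = current * hours per year / capacity
Rate = 13.0 * 8760 / 2174 = 52.4 kg/year

52.4 kg/year


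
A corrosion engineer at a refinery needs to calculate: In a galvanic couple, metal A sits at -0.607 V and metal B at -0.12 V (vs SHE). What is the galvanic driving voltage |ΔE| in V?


Driving voltage is the absolute potential difference.
|ΔE| = |-0.607 − (-0.12)| = 0.487 V

0.487 V


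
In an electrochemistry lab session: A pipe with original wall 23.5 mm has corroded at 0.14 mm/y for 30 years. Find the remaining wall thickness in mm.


Remaining wall = original − CR × time
t = 23.5 − 0.14*30 = 23.5 − 4.2 = 19.3 mm

19.3 mm


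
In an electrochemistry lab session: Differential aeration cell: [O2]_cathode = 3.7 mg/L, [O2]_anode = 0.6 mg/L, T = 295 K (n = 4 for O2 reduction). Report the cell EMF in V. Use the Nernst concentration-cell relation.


Apply the Nernst concentration-cell relation: E = (RT/nF)*ln(C_cathode/C_anode)
RT/nF = 8.314*295/(4*96485) = 0.00635495 V
ln(3.7/0.6) = 1.81916
E = 0.00635495 * 1.81916 = 0.01156 V

0.01156 V


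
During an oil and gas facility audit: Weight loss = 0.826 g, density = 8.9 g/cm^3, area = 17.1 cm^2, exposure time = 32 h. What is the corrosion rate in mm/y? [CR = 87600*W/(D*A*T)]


Apply the mm/y weight-loss relation: CR = 87600 * W / (D * A * T)
Numerator: 87600 * 0.826 = 72357.6
Denominator: 8.9 * 17.1 * 32 = 4870.08
CR = 72357.6 / 4870.08 = 14.85758 mm/y

14.85758 mm/y


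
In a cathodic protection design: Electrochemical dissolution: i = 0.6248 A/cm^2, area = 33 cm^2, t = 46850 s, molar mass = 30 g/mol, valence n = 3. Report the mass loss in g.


Apply Faraday's law: m = i*A*t*M / (n*F)
Total charge passed Q = i*A*t = 0.6248*33*46850 = 965972.04 C
m = Q*M/(n*F) = 965972.04*30/(3*96485) = 100.116 g

100.116 g


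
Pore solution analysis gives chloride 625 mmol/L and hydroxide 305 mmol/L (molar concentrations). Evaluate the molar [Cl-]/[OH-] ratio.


Threshold parameter = [Cl-] / [OH-] (molar basis; both in mmol/L, so units cancel)
Ratio = 625 / 305 = 2.05

2.05


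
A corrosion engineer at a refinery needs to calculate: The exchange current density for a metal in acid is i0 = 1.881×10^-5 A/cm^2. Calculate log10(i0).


i0 = 1.881×10^-5 A/cm^2
log10(i0) = -4.726

-4.726


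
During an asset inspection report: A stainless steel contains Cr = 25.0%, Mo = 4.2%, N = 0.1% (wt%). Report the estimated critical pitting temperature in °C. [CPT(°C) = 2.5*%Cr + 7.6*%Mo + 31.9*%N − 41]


Apply the ASTM G48 empirical CPT estimate: CPT(°C) = 2.5*%Cr + 7.6*%Mo + 31.9*%N − 41
2.5*25.0 = 62.5; 7.6*4.2 = 31.92; 31.9*0.1 = 3.19
CPT = 62.5 + 31.92 + 3.19 − 41 = 56.61 °C
Rounded to 0.1 °C: CPT ≈ 56.6 °C

56.6 °C


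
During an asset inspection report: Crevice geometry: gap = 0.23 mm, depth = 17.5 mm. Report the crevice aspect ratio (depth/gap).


Aspect ratio = depth / gap
Ratio = 17.5 / 0.23 = 76.1

76.1


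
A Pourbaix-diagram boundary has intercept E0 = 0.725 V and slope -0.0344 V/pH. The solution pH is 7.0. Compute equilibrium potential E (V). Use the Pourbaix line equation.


Apply the Pourbaix line equation: E = E0 + slope*pH
E = 0.725 + (-0.0344)*7.0 = 0.725 + (-0.2408) = 0.4842 V
Rounded to 4 decimal places: E = 0.4842 V

0.4842 V


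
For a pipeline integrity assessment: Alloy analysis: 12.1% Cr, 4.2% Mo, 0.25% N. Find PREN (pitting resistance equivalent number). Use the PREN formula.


Apply the PREN formula: PREN = Cr + 3.3*Mo + 16*N
PREN = 12.1 + 3.3*4.2 + 16*0.25
PREN = 12.1 + 13.86 + 4.0 = 29.96

29.96


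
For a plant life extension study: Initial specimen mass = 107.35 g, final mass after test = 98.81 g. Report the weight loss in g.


Weight loss = initial − final
WL = 107.35 − 98.81 = 8.54 g

8.54 g


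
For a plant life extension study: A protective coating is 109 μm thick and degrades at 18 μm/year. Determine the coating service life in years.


Service life = thickness / degradation rate
Life = 109 / 18 = 6.1 years

6.1 years


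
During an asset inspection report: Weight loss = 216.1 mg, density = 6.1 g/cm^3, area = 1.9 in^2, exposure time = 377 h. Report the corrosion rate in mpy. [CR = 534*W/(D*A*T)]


Apply the mpy weight-loss relation: CR = 534 * W / (D * A * T)
Numerator: 534 * 216.1 = 115397.4
Denominator: 6.1 * 1.9 * 377 = 4369.43
CR = 115397.4 / 4369.43 = 26.41017 mpy

26.41017 mpy


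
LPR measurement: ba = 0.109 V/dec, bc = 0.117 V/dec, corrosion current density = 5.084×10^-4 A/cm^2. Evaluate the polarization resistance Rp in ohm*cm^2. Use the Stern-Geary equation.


Apply the Stern-Geary equation: Rp = ba*bc / (2.303*icorr*(ba+bc))
ba*bc = 0.109*0.117 = 0.012753
ba+bc = 0.226; 2.303*icorr*(ba+bc) = 2.303*5.084×10^-4*0.226 = 2.6461102×10^-4
Rp = 0.012753 / 2.6461102×10^-4 = 48.2 ohm*cm^2

48.2 ohm*cm^2


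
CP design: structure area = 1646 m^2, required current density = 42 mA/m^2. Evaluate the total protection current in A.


I = area * current density, then convert mA → A (÷1000)
I = 1646 * 42 / 1000 = 69.13 A

69.13 A


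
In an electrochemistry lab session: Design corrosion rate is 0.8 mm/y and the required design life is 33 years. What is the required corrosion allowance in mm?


Corrosion allowance = CR × design life
CA = 0.8 * 33 = 26.4 mm

26.4 mm


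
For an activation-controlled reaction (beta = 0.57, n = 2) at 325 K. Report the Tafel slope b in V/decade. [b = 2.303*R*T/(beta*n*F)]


Apply the Tafel slope relation: b = 2.303*R*T/(beta*n*F)
Numerator: 2.303 * 8.314 * 325 = 6222.82
Denominator: 0.57 * 2 * 96485 = 109992.9
b = 6222.82 / 109992.9 = 0.057 V/decade

0.057 V/decade


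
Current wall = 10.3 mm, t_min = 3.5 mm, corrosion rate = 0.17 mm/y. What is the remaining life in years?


Apply the remaining-life relation: RL = (t_current − t_min) / CR
RL = (10.3 − 3.5) / 0.17 = 6.8 / 0.17 = 40.0 years

40.0 years


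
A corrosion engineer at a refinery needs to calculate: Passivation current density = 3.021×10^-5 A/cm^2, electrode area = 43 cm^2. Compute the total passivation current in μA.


I = i_pass * A, then convert A → μA (×10^6)
I = 3.021×10^-5 * 43 * 10^6 = 1299.03 μA

1299.03 μA


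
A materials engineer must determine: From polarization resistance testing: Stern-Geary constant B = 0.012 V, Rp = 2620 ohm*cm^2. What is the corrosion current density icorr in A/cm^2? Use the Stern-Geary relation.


Apply the Stern-Geary relation: icorr = B / Rp
icorr = 0.012 / 2620 = 4.58×10^-6 A/cm^2

4.58×10^-6 A/cm^2


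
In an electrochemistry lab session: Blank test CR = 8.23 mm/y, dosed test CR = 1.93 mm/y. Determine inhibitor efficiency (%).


Apply the inhibitor-efficiency definition: IE = (CR_blank − CR_inh)/CR_blank × 100
IE = (8.23 − 1.93) / 8.23 × 100
IE = 6.3 / 8.23 × 100 = 76.5 %

76.5 %


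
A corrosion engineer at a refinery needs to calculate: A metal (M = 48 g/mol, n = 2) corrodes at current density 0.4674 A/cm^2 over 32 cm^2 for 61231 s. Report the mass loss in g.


Apply Faraday's law: m = i*A*t*M / (n*F)
Total charge passed Q = i*A*t = 0.4674*32*61231 = 915819.8208 C
m = Q*M/(n*F) = 915819.8208*48/(2*96485) = 227.804 g

227.804 g


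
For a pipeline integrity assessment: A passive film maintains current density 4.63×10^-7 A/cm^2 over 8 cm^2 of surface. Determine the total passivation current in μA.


I = i_pass * A, then convert A → μA (×10^6)
I = 4.63×10^-7 * 8 * 10^6 = 3.7 μA

3.7 μA


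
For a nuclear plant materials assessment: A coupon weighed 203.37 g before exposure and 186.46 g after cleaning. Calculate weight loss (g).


Weight loss = initial − final
WL = 203.37 − 186.46 = 16.91 g

16.91 g


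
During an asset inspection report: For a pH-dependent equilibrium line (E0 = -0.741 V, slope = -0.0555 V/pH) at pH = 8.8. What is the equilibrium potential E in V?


Apply the Pourbaix line equation: E = E0 + slope*pH
E = -0.741 + (-0.0555)*8.8 = -0.741 + (-0.4884) = -1.2294 V
Rounded to 3 decimal places: E = -1.229 V

-1.229 V


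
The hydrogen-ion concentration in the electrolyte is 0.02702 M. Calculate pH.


pH = −log10[H+]
pH = −log10(0.02702) = 1.57

1.57


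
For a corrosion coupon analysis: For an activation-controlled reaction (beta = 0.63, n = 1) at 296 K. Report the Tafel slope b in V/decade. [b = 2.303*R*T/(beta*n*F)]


Apply the Tafel slope relation: b = 2.303*R*T/(beta*n*F)
Numerator: 2.303 * 8.314 * 296 = 5667.55
Denominator: 0.63 * 1 * 96485 = 60785.55
b = 5667.55 / 60785.55 = 0.093 V/decade

0.093 V/decade


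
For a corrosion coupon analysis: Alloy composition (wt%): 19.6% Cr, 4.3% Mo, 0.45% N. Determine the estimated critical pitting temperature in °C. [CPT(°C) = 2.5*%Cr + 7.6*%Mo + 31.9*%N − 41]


Apply the ASTM G48 empirical CPT estimate: CPT(°C) = 2.5*%Cr + 7.6*%Mo + 31.9*%N − 41
2.5*19.6 = 49; 7.6*4.3 = 32.68; 31.9*0.45 = 14.355
CPT = 49 + 32.68 + 14.355 − 41 = 55.035 °C
Rounded to 0.1 °C: CPT ≈ 55.0 °C

55.0 °C
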